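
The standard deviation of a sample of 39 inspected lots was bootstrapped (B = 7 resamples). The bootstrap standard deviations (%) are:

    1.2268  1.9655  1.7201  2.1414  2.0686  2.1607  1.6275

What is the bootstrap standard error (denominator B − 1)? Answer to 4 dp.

Bootstrap SE is the standard deviation of the 7 replicate standard deviations.
Mean of replicates: (1.2268 + 1.9655 + 1.7201 + 2.1414 + 2.0686 + 2.1607 + 1.6275) / 7 = 12.91060 / 7 = 1.84437
Sum of squared deviations: (−0.61757)² + (+0.12113)² + (−0.12427)² + (+0.29703)² + (+0.22423)² + (+0.31633)² + (−0.21687)² = 0.69711
Variance = 0.69711 / 6 = 0.11619
SE* = √0.11619

SE* = 0.3409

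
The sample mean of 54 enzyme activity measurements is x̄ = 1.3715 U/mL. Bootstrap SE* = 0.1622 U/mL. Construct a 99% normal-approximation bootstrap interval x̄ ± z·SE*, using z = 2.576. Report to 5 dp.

Margin = 2.576 × 0.1622 = 0.417827
Interval: 1.3715 ± 0.417827

(0.95367, 1.78933)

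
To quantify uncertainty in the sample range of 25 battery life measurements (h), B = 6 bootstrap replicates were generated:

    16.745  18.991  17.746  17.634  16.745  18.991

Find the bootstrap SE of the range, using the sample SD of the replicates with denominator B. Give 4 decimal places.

Bootstrap SE is the standard deviation of the 6 replicate ranges.
Mean of replicates: (16.745 + 18.991 + 17.746 + 17.634 + 16.745 + 18.991) / 6 = 106.85200 / 6 = 17.80867
Sum of squared deviations: (−1.06367)² + (+1.18233)² + (−0.06267)² + (−0.17467)² + (−1.06367)² + (+1.18233)² = 5.09303
Variance = 5.09303 / 6 = 0.84884
SE* = √0.84884

SE* = 0.9213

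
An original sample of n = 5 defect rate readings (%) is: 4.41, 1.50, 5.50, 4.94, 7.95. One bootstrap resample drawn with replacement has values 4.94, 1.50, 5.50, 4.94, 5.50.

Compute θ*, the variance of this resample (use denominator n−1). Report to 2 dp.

Mean = 4.4760; sum of squared deviations = 11.3843
s² = 11.3843 / 4 = 2.8461

θ* = 2.85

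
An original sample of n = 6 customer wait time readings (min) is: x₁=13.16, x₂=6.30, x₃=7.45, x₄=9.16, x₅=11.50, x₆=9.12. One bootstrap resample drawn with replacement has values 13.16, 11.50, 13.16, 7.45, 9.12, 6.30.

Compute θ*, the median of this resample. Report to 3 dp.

θ* = 10.310

Sorted: 6.30, 7.45, 9.12, 11.50, 13.16, 13.16
Median = average of the two middle values = 10.310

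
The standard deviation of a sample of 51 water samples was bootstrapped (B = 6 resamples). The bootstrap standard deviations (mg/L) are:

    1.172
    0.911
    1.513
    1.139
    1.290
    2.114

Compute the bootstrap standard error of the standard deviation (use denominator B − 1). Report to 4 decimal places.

Bootstrap SE is the standard deviation of the 6 replicate standard deviations.
Mean of replicates: (1.172 + 0.911 + 1.513 + 1.139 + 1.290 + 2.114) / 6 = 8.13900 / 6 = 1.35650
Sum of squared deviations: (−0.18450)² + (−0.44550)² + (+0.15650)² + (−0.21750)² + (−0.06650)² + (+0.75750)² = 0.88254
Variance = 0.88254 / 5 = 0.17651
SE* = √0.17651

SE* = 0.4201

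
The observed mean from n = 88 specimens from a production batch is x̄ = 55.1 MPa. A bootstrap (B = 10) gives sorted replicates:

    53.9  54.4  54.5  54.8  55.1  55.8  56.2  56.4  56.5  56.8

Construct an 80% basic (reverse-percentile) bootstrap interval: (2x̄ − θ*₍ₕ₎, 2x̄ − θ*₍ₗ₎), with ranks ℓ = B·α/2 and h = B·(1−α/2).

Percentile endpoints at ranks 1 and 9: θ*₍1₎ = 53.9, θ*₍9₎ = 56.5.
Basic interval reflects these around x̄:
  lower = 2 × 55.1 − 56.5 = 53.7
  upper = 2 × 55.1 − 53.9 = 56.3

(53.7, 56.3)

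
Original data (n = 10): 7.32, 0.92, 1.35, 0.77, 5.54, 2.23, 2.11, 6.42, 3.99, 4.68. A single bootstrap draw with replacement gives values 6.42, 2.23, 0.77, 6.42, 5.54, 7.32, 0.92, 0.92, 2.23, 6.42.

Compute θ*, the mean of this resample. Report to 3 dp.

Mean = (6.42 + 2.23 + 0.77 + 6.42 + 5.54 + 7.32 + 0.92 + 0.92 + 2.23 + 6.42) / 10 = 39.190 / 10 = 3.919

θ* = 3.919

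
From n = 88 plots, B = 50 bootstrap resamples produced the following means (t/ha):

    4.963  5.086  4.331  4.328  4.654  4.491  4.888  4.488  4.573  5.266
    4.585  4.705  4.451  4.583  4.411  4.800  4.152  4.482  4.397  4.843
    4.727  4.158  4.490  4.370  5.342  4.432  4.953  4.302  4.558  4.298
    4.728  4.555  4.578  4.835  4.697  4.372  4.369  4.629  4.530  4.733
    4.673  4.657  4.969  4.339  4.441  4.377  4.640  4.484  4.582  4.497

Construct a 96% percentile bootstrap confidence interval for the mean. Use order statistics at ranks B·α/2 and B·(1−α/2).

Sorted replicates: 4.152, 4.158, 4.298, 4.302, 4.328, 4.331, 4.339, 4.369, 4.370, 4.372, 4.377, 4.397, 4.411, 4.432, 4.441, 4.451, 4.482, 4.484, 4.488, 4.490, 4.491, 4.497, 4.530, 4.555, 4.558, 4.573, 4.578, 4.582, 4.583, 4.585, 4.629, 4.640, 4.654, 4.657, 4.673, 4.697, 4.705, 4.727, 4.728, 4.733, 4.800, 4.835, 4.843, 4.888, 4.953, 4.963, 4.969, 5.086, 5.266, 5.342
α = 0.04; lower rank = 50 × 0.020 = 1; upper rank = 50 × 0.980 = 49.
The 1st smallest replicate is 4.152; the 49th is 5.266.

(4.152, 5.266)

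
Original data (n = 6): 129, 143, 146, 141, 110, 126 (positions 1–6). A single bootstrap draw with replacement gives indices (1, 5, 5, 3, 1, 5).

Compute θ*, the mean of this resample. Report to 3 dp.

Resample values: 129, 110, 110, 146, 129, 110.
Mean = (129 + 110 + 110 + 146 + 129 + 110) / 6 = 734.0 / 6 = 122.333

θ* = 122.333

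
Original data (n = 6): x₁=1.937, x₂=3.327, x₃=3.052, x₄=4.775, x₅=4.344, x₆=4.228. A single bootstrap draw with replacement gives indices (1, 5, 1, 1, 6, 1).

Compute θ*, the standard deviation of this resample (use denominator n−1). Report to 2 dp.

θ* = 1.21

Resample values: 1.937, 4.344, 1.937, 1.937, 4.228, 1.937.
Mean = 2.7200; sum of squared deviations = 7.3638
s² = 7.3638 / 5 = 1.4728
s = √1.4728 = 1.21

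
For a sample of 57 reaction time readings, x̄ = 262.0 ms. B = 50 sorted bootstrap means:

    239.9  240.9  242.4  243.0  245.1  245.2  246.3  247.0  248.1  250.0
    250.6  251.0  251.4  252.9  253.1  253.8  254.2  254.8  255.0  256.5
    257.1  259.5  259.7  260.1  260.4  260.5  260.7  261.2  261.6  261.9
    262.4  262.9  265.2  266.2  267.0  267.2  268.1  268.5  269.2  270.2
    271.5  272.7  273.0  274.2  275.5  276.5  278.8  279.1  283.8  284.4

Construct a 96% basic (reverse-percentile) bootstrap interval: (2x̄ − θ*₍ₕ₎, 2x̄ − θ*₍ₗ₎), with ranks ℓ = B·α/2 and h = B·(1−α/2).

Percentile endpoints at ranks 1 and 49: θ*₍1₎ = 239.9, θ*₍49₎ = 283.8.
Basic interval reflects these around x̄:
  lower = 2 × 262.0 − 283.8 = 240.2
  upper = 2 × 262.0 − 239.9 = 284.1

(240.2, 284.1)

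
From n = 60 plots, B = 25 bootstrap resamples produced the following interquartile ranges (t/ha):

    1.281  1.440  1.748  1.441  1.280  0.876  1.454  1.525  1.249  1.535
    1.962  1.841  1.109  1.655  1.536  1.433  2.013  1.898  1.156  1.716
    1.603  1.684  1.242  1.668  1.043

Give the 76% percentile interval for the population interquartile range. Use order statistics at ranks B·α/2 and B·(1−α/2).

Sorted replicates: 0.876, 1.043, 1.109, 1.156, 1.242, 1.249, 1.280, 1.281, 1.433, 1.440, 1.441, 1.454, 1.525, 1.535, 1.536, 1.603, 1.655, 1.668, 1.684, 1.716, 1.748, 1.841, 1.898, 1.962, 2.013
α = 0.24; lower rank = 25 × 0.120 = 3; upper rank = 25 × 0.880 = 22.
The 3rd smallest replicate is 1.109; the 22nd is 1.841.

(1.109, 1.841)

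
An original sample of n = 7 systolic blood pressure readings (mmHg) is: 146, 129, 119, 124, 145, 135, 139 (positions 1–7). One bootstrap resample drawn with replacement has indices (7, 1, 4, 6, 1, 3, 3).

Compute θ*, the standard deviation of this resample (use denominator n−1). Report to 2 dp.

Resample values: 139, 146, 124, 135, 146, 119, 119.
Mean = 132.5714; sum of squared deviations = 849.7143
s² = 849.7143 / 6 = 141.6190
s = √141.6190 = 11.90

θ* = 11.90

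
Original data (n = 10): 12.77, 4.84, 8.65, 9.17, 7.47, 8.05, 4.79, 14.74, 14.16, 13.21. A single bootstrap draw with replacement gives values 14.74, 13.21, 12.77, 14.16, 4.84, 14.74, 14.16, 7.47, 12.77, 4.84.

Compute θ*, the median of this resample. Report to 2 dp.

Sorted: 4.84, 4.84, 7.47, 12.77, 12.77, 13.21, 14.16, 14.16, 14.74, 14.74
Median = average of the two middle values = 12.99

θ* = 12.99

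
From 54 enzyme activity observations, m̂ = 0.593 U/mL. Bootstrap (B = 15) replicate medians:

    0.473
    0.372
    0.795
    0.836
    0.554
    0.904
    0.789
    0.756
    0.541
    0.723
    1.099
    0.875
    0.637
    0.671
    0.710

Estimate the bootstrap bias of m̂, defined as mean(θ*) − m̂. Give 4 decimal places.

mean(θ*) = (0.473 + 0.372 + 0.795 + 0.836 + 0.554 + 0.904 + 0.789 + 0.756 + 0.541 + 0.723 + 1.099 + 0.875 + 0.637 + 0.671 + 0.710) / 15 = 0.71567
bias = 0.71567 − 0.593

bias = +0.1227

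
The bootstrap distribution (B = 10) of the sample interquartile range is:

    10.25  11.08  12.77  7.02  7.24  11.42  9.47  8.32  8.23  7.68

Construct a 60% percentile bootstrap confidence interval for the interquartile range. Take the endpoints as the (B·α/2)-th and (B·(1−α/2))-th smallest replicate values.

(7.24, 11.08)

Sorted replicates: 7.02, 7.24, 7.68, 8.23, 8.32, 9.47, 10.25, 11.08, 11.42, 12.77
α = 0.40; lower rank = 10 × 0.200 = 2; upper rank = 10 × 0.800 = 8.
The 2nd smallest replicate is 7.24; the 8th is 11.08.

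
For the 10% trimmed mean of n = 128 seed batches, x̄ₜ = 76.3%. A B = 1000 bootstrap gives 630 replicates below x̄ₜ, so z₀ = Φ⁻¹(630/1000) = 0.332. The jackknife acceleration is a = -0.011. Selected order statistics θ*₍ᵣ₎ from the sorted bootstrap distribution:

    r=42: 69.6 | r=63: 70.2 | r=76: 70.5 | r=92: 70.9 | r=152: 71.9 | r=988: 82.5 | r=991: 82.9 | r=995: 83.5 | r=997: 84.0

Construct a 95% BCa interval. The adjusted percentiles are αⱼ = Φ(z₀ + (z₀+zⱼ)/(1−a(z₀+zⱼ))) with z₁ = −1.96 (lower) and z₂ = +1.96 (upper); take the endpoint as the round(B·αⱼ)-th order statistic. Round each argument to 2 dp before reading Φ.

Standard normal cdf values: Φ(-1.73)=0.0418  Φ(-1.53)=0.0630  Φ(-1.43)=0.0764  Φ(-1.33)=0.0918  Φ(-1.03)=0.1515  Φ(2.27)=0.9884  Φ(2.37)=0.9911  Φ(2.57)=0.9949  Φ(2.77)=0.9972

(70.9, 83.5)

Lower: z₀ + z₁ = 0.332 + (-1.960) = -1.628; 1 − a(z₀+z₁) = 1 − (-0.011)(-1.628) = 0.9821; argument = 0.332 + (-1.628)/0.9821 = -1.3257 → -1.33.
α₁ = Φ(-1.33) = 0.0918; rank = round(1000 × 0.0918) = 92; θ*₍92₎ = 70.9.
Upper: z₀ + z₂ = 2.292; 1 − a(z₀+z₂) = 1.0252; argument = 2.5676 → 2.57; α₂ = 0.9949; rank = 995; θ*₍995₎ = 83.5.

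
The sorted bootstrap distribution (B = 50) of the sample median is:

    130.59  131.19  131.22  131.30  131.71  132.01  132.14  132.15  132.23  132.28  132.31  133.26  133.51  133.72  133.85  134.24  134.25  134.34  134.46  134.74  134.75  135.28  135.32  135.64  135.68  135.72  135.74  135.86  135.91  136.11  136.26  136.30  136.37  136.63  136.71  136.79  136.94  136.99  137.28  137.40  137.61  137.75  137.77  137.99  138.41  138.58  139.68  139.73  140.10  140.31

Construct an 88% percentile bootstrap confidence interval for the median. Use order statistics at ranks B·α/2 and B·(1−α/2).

(131.22, 139.68)

α = 0.12; lower rank = 50 × 0.060 = 3; upper rank = 50 × 0.940 = 47.
The 3rd smallest replicate is 131.22; the 47th is 139.68.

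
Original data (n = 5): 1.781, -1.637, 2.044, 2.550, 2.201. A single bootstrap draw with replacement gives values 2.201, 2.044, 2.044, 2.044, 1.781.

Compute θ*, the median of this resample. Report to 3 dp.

Sorted: 1.781, 2.044, 2.044, 2.044, 2.201
Median = middle value = 2.044

θ* = 2.044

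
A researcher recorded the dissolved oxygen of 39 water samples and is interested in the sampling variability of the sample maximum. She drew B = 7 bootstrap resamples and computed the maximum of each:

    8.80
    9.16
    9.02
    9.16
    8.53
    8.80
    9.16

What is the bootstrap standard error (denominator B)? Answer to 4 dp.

SE* = 0.2263

Bootstrap SE is the standard deviation of the 7 replicate maximums.
Mean of replicates: (8.80 + 9.16 + 9.02 + 9.16 + 8.53 + 8.80 + 9.16) / 7 = 62.63000 / 7 = 8.94714
Sum of squared deviations: (−0.14714)² + (+0.21286)² + (+0.07286)² + (+0.21286)² + (−0.41714)² + (−0.14714)² + (+0.21286)² = 0.35854
Variance = 0.35854 / 7 = 0.05122
SE* = √0.05122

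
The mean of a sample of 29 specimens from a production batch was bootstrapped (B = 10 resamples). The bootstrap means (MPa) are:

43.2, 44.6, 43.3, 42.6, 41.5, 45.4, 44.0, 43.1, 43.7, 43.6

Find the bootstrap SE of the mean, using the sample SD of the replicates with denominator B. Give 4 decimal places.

Bootstrap SE is the standard deviation of the 10 replicate means.
Mean of replicates: (43.2 + 44.6 + 43.3 + 42.6 + 41.5 + 45.4 + 44.0 + 43.1 + 43.7 + 43.6) / 10 = 435.00000 / 10 = 43.50000
Sum of squared deviations: (−0.30000)² + (+1.10000)² + (−0.20000)² + (−0.90000)² + (−2.00000)² + (+1.90000)² + (+0.50000)² + (−0.40000)² + (+0.20000)² + (+0.10000)² = 10.22000
Variance = 10.22000 / 10 = 1.02200
SE* = √1.02200

SE* = 1.0109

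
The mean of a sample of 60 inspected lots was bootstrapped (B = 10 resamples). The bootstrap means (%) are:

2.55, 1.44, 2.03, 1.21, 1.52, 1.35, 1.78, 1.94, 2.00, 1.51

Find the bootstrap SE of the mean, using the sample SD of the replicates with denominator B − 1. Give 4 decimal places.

SE* = 0.4046

Bootstrap SE is the standard deviation of the 10 replicate means.
Mean of replicates: (2.55 + 1.44 + 2.03 + 1.21 + 1.52 + 1.35 + 1.78 + 1.94 + 2.00 + 1.51) / 10 = 17.33000 / 10 = 1.73300
Sum of squared deviations: (+0.81700)² + (−0.29300)² + (+0.29700)² + (−0.52300)² + (−0.21300)² + (−0.38300)² + (+0.04700)² + (+0.20700)² + (+0.26700)² + (−0.22300)² = 1.47321
Variance = 1.47321 / 9 = 0.16369
SE* = √0.16369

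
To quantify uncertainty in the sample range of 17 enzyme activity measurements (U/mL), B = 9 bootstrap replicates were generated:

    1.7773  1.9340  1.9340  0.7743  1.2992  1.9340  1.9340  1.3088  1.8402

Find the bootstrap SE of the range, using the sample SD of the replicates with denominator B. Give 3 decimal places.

Bootstrap SE is the standard deviation of the 9 replicate ranges.
Mean of replicates: (1.7773 + 1.9340 + 1.9340 + 0.7743 + 1.2992 + 1.9340 + 1.9340 + 1.3088 + 1.8402) / 9 = 14.73580 / 9 = 1.63731
Sum of squared deviations: (+0.13999)² + (+0.29669)² + (+0.29669)² + (−0.86301)² + (−0.33811)² + (+0.29669)² + (+0.29669)² + (−0.32851)² + (+0.20289)² = 1.37988
Variance = 1.37988 / 9 = 0.15332
SE* = √0.15332

SE* = 0.392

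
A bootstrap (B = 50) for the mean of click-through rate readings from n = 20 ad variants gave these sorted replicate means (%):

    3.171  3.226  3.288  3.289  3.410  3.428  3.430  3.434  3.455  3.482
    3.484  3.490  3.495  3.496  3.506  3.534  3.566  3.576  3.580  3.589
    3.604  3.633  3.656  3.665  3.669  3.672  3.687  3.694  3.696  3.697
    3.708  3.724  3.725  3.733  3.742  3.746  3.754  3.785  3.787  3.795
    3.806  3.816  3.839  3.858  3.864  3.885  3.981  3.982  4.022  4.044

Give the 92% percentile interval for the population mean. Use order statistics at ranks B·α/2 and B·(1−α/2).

(3.226, 3.982)

α = 0.08; lower rank = 50 × 0.040 = 2; upper rank = 50 × 0.960 = 48.
The 2nd smallest replicate is 3.226; the 48th is 3.982.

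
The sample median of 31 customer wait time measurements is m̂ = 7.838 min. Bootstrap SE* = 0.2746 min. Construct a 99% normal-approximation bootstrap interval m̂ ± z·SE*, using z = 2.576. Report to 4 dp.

(7.1306, 8.5454)

Margin = 2.576 × 0.2746 = 0.70737
Interval: 7.838 ± 0.70737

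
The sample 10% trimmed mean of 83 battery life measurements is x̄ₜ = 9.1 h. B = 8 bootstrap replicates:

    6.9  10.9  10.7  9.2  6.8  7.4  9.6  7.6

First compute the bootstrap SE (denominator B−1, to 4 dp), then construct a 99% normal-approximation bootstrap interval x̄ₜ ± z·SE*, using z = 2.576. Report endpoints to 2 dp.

Mean of replicates = 8.6375; sum of squared deviations = 19.6187; SE* = √(19.6187/7) = 1.6741
Margin = 2.576 × 1.6741 = 4.312
Interval: 9.1 ± 4.312

(4.79, 13.41)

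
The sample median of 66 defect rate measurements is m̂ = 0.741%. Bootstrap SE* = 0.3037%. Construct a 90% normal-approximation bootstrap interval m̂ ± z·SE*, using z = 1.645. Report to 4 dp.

Margin = 1.645 × 0.3037 = 0.49959
Interval: 0.741 ± 0.49959

(0.2414, 1.2406)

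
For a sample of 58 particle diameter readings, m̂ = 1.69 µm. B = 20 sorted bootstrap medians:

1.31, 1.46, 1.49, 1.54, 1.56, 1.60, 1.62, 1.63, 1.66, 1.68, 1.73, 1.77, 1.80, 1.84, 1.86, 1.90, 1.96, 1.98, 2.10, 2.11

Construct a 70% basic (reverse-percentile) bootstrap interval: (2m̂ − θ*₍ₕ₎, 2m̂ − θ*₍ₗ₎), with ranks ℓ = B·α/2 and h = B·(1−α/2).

(1.42, 1.89)

Percentile endpoints at ranks 3 and 17: θ*₍3₎ = 1.49, θ*₍17₎ = 1.96.
Basic interval reflects these around m̂:
  lower = 2 × 1.69 − 1.96 = 1.42
  upper = 2 × 1.69 − 1.49 = 1.89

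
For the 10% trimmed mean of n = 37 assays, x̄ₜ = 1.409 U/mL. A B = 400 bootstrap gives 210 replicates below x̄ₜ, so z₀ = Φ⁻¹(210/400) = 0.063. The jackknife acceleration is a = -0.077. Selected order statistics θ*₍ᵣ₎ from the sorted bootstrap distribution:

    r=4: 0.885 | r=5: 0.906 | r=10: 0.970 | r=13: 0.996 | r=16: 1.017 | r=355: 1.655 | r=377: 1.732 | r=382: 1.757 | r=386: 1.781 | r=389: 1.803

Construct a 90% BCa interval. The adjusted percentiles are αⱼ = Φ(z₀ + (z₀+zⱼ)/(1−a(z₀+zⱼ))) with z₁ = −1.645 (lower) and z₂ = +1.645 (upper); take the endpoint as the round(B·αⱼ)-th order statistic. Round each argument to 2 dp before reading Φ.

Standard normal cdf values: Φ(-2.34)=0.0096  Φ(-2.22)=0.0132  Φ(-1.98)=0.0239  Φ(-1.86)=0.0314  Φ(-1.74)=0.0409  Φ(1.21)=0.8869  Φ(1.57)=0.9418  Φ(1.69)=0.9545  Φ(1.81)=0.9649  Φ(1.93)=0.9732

Lower: z₀ + z₁ = 0.063 + (-1.645) = -1.582; 1 − a(z₀+z₁) = 1 − (-0.077)(-1.582) = 0.8782; argument = 0.063 + (-1.582)/0.8782 = -1.7384 → -1.74.
α₁ = Φ(-1.74) = 0.0409; rank = round(400 × 0.0409) = 16; θ*₍16₎ = 1.017.
Upper: z₀ + z₂ = 1.708; 1 − a(z₀+z₂) = 1.1315; argument = 1.5725 → 1.57; α₂ = 0.9418; rank = 377; θ*₍377₎ = 1.732.

(1.017, 1.732)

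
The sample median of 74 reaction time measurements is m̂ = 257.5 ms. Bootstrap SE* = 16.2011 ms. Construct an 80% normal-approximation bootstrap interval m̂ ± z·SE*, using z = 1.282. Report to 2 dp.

(236.73, 278.27)

Margin = 1.282 × 16.2011 = 20.770
Interval: 257.5 ± 20.770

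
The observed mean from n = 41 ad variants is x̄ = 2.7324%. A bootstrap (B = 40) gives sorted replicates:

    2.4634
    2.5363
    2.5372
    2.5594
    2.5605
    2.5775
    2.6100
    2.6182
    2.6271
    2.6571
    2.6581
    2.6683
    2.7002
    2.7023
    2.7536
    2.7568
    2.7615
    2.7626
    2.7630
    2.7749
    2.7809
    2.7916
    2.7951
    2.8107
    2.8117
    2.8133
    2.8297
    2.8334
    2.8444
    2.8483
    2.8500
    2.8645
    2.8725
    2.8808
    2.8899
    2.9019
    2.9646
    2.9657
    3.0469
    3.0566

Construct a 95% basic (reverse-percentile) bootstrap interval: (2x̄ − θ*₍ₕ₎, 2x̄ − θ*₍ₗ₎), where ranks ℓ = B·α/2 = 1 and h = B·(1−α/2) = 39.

Percentile endpoints at ranks 1 and 39: θ*₍1₎ = 2.4634, θ*₍39₎ = 3.0469.
Basic interval reflects these around x̄:
  lower = 2 × 2.7324 − 3.0469 = 2.4179
  upper = 2 × 2.7324 − 2.4634 = 3.0014

(2.4179, 3.0014)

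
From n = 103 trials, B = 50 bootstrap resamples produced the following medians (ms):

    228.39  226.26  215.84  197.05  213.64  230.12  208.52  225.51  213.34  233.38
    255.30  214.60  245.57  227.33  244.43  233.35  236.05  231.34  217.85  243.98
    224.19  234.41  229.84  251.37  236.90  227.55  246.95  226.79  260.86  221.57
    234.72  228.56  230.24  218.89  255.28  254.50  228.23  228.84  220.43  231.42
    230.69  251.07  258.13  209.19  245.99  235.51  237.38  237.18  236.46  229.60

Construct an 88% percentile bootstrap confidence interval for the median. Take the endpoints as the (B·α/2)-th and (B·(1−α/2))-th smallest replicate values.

Sorted replicates: 197.05, 208.52, 209.19, 213.34, 213.64, 214.60, 215.84, 217.85, 218.89, 220.43, 221.57, 224.19, 225.51, 226.26, 226.79, 227.33, 227.55, 228.23, 228.39, 228.56, 228.84, 229.60, 229.84, 230.12, 230.24, 230.69, 231.34, 231.42, 233.35, 233.38, 234.41, 234.72, 235.51, 236.05, 236.46, 236.90, 237.18, 237.38, 243.98, 244.43, 245.57, 245.99, 246.95, 251.07, 251.37, 254.50, 255.28, 255.30, 258.13, 260.86
α = 0.12; lower rank = 50 × 0.060 = 3; upper rank = 50 × 0.940 = 47.
The 3rd smallest replicate is 209.19; the 47th is 255.28.

(209.19, 255.28)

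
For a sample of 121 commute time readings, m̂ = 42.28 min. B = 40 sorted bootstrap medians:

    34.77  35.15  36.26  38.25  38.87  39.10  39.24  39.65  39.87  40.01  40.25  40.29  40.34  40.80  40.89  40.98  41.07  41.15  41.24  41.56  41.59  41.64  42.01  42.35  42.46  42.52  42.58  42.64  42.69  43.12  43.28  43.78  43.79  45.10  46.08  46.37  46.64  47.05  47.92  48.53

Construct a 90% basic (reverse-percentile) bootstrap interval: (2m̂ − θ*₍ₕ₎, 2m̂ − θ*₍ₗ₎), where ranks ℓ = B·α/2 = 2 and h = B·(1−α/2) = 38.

(37.51, 49.41)

Percentile endpoints at ranks 2 and 38: θ*₍2₎ = 35.15, θ*₍38₎ = 47.05.
Basic interval reflects these around m̂:
  lower = 2 × 42.28 − 47.05 = 37.51
  upper = 2 × 42.28 − 35.15 = 49.41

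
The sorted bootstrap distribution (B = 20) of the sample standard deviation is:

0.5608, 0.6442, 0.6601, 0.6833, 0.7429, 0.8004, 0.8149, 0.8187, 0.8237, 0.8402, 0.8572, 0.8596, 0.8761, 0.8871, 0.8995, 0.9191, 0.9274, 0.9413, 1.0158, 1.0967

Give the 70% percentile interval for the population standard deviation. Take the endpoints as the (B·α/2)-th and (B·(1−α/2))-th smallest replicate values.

(0.6601, 0.9274)

α = 0.30; lower rank = 20 × 0.150 = 3; upper rank = 20 × 0.850 = 17.
The 3rd smallest replicate is 0.6601; the 17th is 0.9274.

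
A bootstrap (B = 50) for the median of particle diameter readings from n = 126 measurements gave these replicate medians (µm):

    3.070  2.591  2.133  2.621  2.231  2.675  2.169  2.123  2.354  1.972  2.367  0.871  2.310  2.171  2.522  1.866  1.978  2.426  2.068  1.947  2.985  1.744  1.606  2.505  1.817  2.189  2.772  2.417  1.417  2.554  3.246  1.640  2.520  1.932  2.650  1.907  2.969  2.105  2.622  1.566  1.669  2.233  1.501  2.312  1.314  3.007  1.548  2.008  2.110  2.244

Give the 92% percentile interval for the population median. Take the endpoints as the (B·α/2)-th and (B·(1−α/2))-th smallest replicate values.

Sorted replicates: 0.871, 1.314, 1.417, 1.501, 1.548, 1.566, 1.606, 1.640, 1.669, 1.744, 1.817, 1.866, 1.907, 1.932, 1.947, 1.972, 1.978, 2.008, 2.068, 2.105, 2.110, 2.123, 2.133, 2.169, 2.171, 2.189, 2.231, 2.233, 2.244, 2.310, 2.312, 2.354, 2.367, 2.417, 2.426, 2.505, 2.520, 2.522, 2.554, 2.591, 2.621, 2.622, 2.650, 2.675, 2.772, 2.969, 2.985, 3.007, 3.070, 3.246
α = 0.08; lower rank = 50 × 0.040 = 2; upper rank = 50 × 0.960 = 48.
The 2nd smallest replicate is 1.314; the 48th is 3.007.

(1.314, 3.007)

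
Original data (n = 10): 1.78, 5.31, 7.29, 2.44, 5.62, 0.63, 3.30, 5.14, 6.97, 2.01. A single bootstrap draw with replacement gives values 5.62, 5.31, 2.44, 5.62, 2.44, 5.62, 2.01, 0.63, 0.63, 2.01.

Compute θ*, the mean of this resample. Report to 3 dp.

Mean = (5.62 + 5.31 + 2.44 + 5.62 + 2.44 + 5.62 + 2.01 + 0.63 + 0.63 + 2.01) / 10 = 32.330 / 10 = 3.233

θ* = 3.233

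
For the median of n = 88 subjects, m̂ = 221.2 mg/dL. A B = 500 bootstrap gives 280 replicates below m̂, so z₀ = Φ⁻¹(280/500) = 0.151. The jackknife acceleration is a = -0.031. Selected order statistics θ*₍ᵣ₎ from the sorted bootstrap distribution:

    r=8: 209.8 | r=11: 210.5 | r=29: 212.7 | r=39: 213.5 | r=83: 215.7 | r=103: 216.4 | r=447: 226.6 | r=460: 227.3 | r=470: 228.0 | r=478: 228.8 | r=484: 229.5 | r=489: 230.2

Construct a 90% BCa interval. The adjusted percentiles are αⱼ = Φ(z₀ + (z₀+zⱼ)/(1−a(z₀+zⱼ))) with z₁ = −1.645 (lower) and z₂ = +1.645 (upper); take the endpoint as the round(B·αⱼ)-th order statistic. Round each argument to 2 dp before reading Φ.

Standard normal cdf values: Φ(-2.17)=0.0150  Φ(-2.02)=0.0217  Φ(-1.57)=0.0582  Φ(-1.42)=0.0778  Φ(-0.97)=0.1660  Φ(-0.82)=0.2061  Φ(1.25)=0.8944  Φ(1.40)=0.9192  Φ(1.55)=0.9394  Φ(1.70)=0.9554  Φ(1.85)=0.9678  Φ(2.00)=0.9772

(213.5, 229.5)

Lower: z₀ + z₁ = 0.151 + (-1.645) = -1.494; 1 − a(z₀+z₁) = 1 − (-0.031)(-1.494) = 0.9537; argument = 0.151 + (-1.494)/0.9537 = -1.4156 → -1.42.
α₁ = Φ(-1.42) = 0.0778; rank = round(500 × 0.0778) = 39; θ*₍39₎ = 213.5.
Upper: z₀ + z₂ = 1.796; 1 − a(z₀+z₂) = 1.0557; argument = 1.8523 → 1.85; α₂ = 0.9678; rank = 484; θ*₍484₎ = 229.5.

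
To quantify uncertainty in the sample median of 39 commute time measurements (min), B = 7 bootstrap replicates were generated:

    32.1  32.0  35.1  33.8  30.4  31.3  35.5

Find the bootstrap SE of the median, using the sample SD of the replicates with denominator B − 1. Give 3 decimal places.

SE* = 1.944

Bootstrap SE is the standard deviation of the 7 replicate medians.
Mean of replicates: (32.1 + 32.0 + 35.1 + 33.8 + 30.4 + 31.3 + 35.5) / 7 = 230.2000 / 7 = 32.8857
Sum of squared deviations: (−0.7857)² + (−0.8857)² + (+2.2143)² + (+0.9143)² + (−2.4857)² + (−1.5857)² + (+2.6143)² = 22.6686
Variance = 22.6686 / 6 = 3.7781
SE* = √3.7781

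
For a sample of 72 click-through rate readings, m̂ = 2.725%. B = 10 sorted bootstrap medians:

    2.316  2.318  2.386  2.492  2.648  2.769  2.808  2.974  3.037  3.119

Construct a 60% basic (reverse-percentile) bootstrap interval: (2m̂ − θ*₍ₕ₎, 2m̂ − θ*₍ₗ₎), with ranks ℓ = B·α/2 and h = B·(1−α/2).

(2.476, 3.132)

Percentile endpoints at ranks 2 and 8: θ*₍2₎ = 2.318, θ*₍8₎ = 2.974.
Basic interval reflects these around m̂:
  lower = 2 × 2.725 − 2.974 = 2.476
  upper = 2 × 2.725 − 2.318 = 3.132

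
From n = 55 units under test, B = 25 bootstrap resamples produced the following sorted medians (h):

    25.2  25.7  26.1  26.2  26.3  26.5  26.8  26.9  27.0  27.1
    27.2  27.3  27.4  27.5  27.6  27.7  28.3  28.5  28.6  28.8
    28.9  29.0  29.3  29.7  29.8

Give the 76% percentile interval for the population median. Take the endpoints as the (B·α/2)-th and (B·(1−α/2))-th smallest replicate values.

α = 0.24; lower rank = 25 × 0.120 = 3; upper rank = 25 × 0.880 = 22.
The 3rd smallest replicate is 26.1; the 22nd is 29.0.

(26.1, 29.0)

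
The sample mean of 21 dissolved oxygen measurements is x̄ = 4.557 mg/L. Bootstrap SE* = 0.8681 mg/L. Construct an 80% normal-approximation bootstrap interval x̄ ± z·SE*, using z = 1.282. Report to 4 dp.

Margin = 1.282 × 0.8681 = 1.11290
Interval: 4.557 ± 1.11290

(3.4441, 5.6699)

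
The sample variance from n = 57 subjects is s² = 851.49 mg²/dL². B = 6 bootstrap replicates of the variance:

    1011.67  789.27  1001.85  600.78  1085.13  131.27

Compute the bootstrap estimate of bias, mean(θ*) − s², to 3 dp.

bias = −81.495

mean(θ*) = (1011.67 + 789.27 + 1001.85 + 600.78 + 1085.13 + 131.27) / 6 = 769.9950
bias = 769.9950 − 851.49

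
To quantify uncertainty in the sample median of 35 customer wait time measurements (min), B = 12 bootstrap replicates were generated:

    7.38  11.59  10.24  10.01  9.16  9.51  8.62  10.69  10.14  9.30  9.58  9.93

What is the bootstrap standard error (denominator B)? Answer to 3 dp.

Bootstrap SE is the standard deviation of the 12 replicate medians.
Mean of replicates: (7.38 + 11.59 + 10.24 + 10.01 + 9.16 + 9.51 + 8.62 + 10.69 + 10.14 + 9.30 + 9.58 + 9.93) / 12 = 116.1500 / 12 = 9.6792
Sum of squared deviations: (−2.2992)² + (+1.9108)² + (+0.5608)² + (+0.3308)² + (−0.5192)² + (−0.1692)² + (−1.0592)² + (+1.0108)² + (+0.4608)² + (−0.3792)² + (−0.0992)² + (+0.2508)² = 12.2321
Variance = 12.2321 / 12 = 1.0193
SE* = √1.0193

SE* = 1.010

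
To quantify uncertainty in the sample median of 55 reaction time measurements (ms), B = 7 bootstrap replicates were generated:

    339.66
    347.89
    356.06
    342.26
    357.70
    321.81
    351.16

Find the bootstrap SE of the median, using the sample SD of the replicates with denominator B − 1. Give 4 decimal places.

SE* = 12.2704

Bootstrap SE is the standard deviation of the 7 replicate medians.
Mean of replicates: (339.66 + 347.89 + 356.06 + 342.26 + 357.70 + 321.81 + 351.16) / 7 = 2416.54000 / 7 = 345.22000
Sum of squared deviations: (−5.56000)² + (+2.67000)² + (+10.84000)² + (−2.96000)² + (+12.48000)² + (−23.41000)² + (+5.94000)² = 903.37180
Variance = 903.37180 / 6 = 150.56197
SE* = √150.56197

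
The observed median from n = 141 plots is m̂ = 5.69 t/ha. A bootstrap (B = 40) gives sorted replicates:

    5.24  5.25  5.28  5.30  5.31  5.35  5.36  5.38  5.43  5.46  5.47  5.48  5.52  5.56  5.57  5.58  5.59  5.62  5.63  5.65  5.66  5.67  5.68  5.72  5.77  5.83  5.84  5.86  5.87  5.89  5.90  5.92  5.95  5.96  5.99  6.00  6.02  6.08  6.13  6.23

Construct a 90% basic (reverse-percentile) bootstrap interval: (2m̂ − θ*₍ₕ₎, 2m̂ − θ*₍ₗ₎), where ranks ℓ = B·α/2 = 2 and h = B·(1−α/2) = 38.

Percentile endpoints at ranks 2 and 38: θ*₍2₎ = 5.25, θ*₍38₎ = 6.08.
Basic interval reflects these around m̂:
  lower = 2 × 5.69 − 6.08 = 5.30
  upper = 2 × 5.69 − 5.25 = 6.13

(5.30, 6.13)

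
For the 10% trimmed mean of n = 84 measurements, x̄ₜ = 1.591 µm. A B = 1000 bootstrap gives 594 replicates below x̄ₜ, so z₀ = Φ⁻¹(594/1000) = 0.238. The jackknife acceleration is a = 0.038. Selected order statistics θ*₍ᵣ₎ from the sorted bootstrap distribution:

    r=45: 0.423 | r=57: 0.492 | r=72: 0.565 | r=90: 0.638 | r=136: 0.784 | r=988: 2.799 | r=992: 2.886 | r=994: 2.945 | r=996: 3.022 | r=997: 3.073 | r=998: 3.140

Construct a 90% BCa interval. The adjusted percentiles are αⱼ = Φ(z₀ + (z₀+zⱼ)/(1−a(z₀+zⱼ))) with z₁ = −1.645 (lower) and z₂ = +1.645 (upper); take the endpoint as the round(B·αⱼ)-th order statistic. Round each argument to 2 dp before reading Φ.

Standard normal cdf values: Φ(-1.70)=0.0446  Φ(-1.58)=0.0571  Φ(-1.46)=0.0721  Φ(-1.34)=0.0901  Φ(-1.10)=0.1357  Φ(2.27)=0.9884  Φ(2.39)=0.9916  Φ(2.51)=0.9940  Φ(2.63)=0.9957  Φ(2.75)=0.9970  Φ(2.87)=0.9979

(0.784, 2.799)

Lower: z₀ + z₁ = 0.238 + (-1.645) = -1.407; 1 − a(z₀+z₁) = 1 − (0.038)(-1.407) = 1.0535; argument = 0.238 + (-1.407)/1.0535 = -1.0976 → -1.10.
α₁ = Φ(-1.10) = 0.1357; rank = round(1000 × 0.1357) = 136; θ*₍136₎ = 0.784.
Upper: z₀ + z₂ = 1.883; 1 − a(z₀+z₂) = 0.9284; argument = 2.2661 → 2.27; α₂ = 0.9884; rank = 988; θ*₍988₎ = 2.799.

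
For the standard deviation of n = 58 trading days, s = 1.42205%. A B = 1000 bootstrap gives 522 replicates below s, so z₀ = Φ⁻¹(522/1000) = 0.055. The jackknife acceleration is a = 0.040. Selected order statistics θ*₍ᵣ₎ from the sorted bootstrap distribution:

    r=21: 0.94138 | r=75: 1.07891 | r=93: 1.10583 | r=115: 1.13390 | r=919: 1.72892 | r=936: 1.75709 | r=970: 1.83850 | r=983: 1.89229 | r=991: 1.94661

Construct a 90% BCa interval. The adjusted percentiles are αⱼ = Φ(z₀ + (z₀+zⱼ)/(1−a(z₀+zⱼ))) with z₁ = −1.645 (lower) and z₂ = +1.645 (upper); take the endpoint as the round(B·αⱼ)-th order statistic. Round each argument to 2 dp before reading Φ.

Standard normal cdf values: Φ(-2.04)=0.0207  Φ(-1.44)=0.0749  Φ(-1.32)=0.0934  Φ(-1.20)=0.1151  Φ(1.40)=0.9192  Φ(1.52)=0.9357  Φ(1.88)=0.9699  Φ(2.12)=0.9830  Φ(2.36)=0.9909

(1.07891, 1.83850)

Lower: z₀ + z₁ = 0.055 + (-1.645) = -1.590; 1 − a(z₀+z₁) = 1 − (0.040)(-1.590) = 1.0636; argument = 0.055 + (-1.590)/1.0636 = -1.4399 → -1.44.
α₁ = Φ(-1.44) = 0.0749; rank = round(1000 × 0.0749) = 75; θ*₍75₎ = 1.07891.
Upper: z₀ + z₂ = 1.700; 1 − a(z₀+z₂) = 0.9320; argument = 1.8790 → 1.88; α₂ = 0.9699; rank = 970; θ*₍970₎ = 1.83850.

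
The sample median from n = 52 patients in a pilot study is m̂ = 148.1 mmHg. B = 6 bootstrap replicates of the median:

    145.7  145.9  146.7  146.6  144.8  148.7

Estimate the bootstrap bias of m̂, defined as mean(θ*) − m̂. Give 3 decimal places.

mean(θ*) = (145.7 + 145.9 + 146.7 + 146.6 + 144.8 + 148.7) / 6 = 146.4000
bias = 146.4000 − 148.1

bias = −1.700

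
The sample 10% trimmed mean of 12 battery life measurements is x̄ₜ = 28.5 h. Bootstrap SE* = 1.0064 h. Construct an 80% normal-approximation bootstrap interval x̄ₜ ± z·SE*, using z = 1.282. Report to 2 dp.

Margin = 1.282 × 1.0064 = 1.290
Interval: 28.5 ± 1.290

(27.21, 29.79)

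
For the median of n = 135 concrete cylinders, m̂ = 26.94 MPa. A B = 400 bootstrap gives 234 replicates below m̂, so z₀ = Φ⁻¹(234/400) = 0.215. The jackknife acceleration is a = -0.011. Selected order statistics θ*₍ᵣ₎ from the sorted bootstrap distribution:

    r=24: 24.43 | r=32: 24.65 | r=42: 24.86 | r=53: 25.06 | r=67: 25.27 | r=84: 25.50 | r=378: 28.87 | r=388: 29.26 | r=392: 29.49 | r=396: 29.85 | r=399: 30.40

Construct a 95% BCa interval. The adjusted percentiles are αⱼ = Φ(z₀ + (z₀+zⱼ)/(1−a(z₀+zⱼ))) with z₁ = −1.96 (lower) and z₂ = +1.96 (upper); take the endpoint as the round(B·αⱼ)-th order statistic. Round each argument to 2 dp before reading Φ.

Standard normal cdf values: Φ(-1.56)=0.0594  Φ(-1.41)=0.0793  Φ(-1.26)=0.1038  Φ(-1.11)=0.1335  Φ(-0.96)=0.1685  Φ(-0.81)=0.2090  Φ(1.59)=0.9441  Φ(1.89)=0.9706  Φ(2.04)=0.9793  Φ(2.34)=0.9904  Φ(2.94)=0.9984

Lower: z₀ + z₁ = 0.215 + (-1.960) = -1.745; 1 − a(z₀+z₁) = 1 − (-0.011)(-1.745) = 0.9808; argument = 0.215 + (-1.745)/0.9808 = -1.5642 → -1.56.
α₁ = Φ(-1.56) = 0.0594; rank = round(400 × 0.0594) = 24; θ*₍24₎ = 24.43.
Upper: z₀ + z₂ = 2.175; 1 − a(z₀+z₂) = 1.0239; argument = 2.3392 → 2.34; α₂ = 0.9904; rank = 396; θ*₍396₎ = 29.85.

(24.43, 29.85)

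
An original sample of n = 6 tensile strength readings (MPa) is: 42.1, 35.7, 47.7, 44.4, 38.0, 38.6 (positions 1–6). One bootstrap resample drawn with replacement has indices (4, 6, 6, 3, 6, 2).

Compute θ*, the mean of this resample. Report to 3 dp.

θ* = 40.600

Resample values: 44.4, 38.6, 38.6, 47.7, 38.6, 35.7.
Mean = (44.4 + 38.6 + 38.6 + 47.7 + 38.6 + 35.7) / 6 = 243.60 / 6 = 40.600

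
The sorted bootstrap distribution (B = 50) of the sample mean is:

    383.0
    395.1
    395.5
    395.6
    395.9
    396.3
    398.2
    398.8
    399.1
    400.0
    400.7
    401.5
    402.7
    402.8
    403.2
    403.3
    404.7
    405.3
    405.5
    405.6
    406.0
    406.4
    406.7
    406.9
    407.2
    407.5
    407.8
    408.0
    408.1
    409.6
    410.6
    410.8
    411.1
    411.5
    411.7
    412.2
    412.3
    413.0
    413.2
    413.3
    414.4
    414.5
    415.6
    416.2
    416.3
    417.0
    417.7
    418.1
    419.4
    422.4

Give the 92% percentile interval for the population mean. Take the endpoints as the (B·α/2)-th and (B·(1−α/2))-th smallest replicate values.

α = 0.08; lower rank = 50 × 0.040 = 2; upper rank = 50 × 0.960 = 48.
The 2nd smallest replicate is 395.1; the 48th is 418.1.

(395.1, 418.1)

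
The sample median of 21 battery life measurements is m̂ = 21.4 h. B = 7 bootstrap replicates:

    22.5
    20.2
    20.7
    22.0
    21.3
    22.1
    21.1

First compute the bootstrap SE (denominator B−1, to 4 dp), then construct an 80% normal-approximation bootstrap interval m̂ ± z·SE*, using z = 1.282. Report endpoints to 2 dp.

Mean of replicates = 21.4143; sum of squared deviations = 4.0886; SE* = √(4.0886/6) = 0.8255
Margin = 1.282 × 0.8255 = 1.058
Interval: 21.4 ± 1.058

(20.34, 22.46)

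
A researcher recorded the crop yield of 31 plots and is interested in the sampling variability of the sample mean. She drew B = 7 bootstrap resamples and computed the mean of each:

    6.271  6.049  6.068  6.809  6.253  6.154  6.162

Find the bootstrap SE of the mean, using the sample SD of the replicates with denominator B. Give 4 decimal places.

SE* = 0.2401

Bootstrap SE is the standard deviation of the 7 replicate means.
Mean of replicates: (6.271 + 6.049 + 6.068 + 6.809 + 6.253 + 6.154 + 6.162) / 7 = 43.76600 / 7 = 6.25229
Sum of squared deviations: (+0.01871)² + (−0.20329)² + (−0.18429)² + (+0.55671)² + (+0.00071)² + (−0.09829)² + (−0.09029)² = 0.40338
Variance = 0.40338 / 7 = 0.05763
SE* = √0.05763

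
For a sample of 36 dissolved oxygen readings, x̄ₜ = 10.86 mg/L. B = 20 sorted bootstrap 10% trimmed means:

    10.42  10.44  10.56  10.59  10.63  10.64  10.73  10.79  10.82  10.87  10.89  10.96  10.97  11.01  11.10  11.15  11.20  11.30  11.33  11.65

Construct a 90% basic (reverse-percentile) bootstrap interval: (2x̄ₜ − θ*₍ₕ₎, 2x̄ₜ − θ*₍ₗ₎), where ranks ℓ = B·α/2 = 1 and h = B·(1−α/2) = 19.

(10.39, 11.30)

Percentile endpoints at ranks 1 and 19: θ*₍1₎ = 10.42, θ*₍19₎ = 11.33.
Basic interval reflects these around x̄ₜ:
  lower = 2 × 10.86 − 11.33 = 10.39
  upper = 2 × 10.86 − 10.42 = 11.30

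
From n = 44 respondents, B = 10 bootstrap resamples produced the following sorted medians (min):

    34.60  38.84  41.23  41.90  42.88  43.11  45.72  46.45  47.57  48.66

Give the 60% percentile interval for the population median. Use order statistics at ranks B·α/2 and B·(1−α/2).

(38.84, 46.45)

α = 0.40; lower rank = 10 × 0.200 = 2; upper rank = 10 × 0.800 = 8.
The 2nd smallest replicate is 38.84; the 8th is 46.45.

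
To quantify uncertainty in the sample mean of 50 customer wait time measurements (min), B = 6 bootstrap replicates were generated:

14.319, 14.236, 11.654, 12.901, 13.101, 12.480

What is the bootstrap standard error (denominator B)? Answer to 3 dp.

SE* = 0.939

Bootstrap SE is the standard deviation of the 6 replicate means.
Mean of replicates: (14.319 + 14.236 + 11.654 + 12.901 + 13.101 + 12.480) / 6 = 78.6910 / 6 = 13.1152
Sum of squared deviations: (+1.2038)² + (+1.1208)² + (−1.4612)² + (−0.2142)² + (−0.0142)² + (−0.6352)² = 5.2900
Variance = 5.2900 / 6 = 0.8817
SE* = √0.8817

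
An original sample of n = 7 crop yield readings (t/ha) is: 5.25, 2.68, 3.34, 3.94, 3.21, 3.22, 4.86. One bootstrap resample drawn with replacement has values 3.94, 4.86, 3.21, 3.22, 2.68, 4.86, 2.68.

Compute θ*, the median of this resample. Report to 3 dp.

θ* = 3.220

Sorted: 2.68, 2.68, 3.21, 3.22, 3.94, 4.86, 4.86
Median = middle value = 3.220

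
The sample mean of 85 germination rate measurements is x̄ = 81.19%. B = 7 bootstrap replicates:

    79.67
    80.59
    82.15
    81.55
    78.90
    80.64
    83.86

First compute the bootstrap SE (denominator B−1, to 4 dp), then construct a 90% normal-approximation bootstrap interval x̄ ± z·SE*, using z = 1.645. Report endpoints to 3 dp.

(78.482, 83.898)

Mean of replicates = 81.0514; sum of squared deviations = 16.2627; SE* = √(16.2627/6) = 1.6463
Margin = 1.645 × 1.6463 = 2.7082
Interval: 81.19 ± 2.7082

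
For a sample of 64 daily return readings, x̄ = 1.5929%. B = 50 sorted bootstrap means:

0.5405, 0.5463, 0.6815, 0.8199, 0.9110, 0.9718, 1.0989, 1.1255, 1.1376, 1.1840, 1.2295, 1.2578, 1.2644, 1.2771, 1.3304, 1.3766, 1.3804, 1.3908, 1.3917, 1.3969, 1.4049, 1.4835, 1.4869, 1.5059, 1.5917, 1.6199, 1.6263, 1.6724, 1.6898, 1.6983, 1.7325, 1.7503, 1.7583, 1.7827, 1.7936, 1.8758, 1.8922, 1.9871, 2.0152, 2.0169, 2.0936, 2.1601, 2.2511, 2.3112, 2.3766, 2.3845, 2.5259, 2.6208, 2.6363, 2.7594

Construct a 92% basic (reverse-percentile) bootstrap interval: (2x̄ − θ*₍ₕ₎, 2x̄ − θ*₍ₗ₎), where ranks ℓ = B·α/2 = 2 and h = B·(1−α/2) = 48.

Percentile endpoints at ranks 2 and 48: θ*₍2₎ = 0.5463, θ*₍48₎ = 2.6208.
Basic interval reflects these around x̄:
  lower = 2 × 1.5929 − 2.6208 = 0.5650
  upper = 2 × 1.5929 − 0.5463 = 2.6395

(0.5650, 2.6395)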